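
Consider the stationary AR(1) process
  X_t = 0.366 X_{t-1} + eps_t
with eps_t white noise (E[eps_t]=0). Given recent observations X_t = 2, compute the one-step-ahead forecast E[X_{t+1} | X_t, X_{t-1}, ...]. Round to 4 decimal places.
E[X_{t+1} \mid \mathcal F_t] = 0.7320

For an AR(p) model X_t = c + sum_i phi_i X_{t-i} + eps_t, the
one-step-ahead conditional mean is
  E[X_{t+1} | X_t, ...] = c + sum_i phi_i X_{t+1-i}.
Substitute known values:
  E[X_{t+1} | ...] = (0.366) * (2)
                   = 0.7320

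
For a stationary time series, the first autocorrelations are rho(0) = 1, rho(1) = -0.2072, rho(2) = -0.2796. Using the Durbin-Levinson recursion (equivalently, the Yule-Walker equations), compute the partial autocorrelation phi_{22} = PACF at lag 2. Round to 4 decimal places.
\phi_{22} = -0.3370

The PACF at lag k is phi_{kk}, the last component of the solution
to the Yule-Walker system G_k phi = r_k where
  (G_k)_{ij} = rho(|i - j|), (r_k)_i = rho(i), i,j = 1..k.
Equivalently, Durbin-Levinson gives phi_{kk} iteratively:
  phi_{11} = rho(1)
  phi_{kk} = [rho(k) - sum_{j=1..k-1} phi_{k-1,j} rho(k-j)]
            / [1 - sum_{j=1..k-1} phi_{k-1,j} rho(j)],
  phi_{k,j} = phi_{k-1,j} - phi_{kk} phi_{k-1,k-j},  j = 1..k-1.
Step k = 1:
  phi_11 = rho(1) = -0.2072.
Step k = 2:
  phi_22 = [rho(2) - phi_11 rho(1)] / [1 - phi_11 rho(1)] = [-0.2796 - (-0.2072)(-0.2072)] / [1 - (-0.2072)(-0.2072)]
         = -0.32253184 / 0.95706816 = -0.337.
Therefore phi_{22} = -0.3370.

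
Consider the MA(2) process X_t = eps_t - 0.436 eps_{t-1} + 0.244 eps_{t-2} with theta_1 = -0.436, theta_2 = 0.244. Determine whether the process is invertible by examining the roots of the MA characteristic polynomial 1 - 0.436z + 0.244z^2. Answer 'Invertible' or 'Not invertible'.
\text{Invertible}

The MA(q) characteristic polynomial is P(z) = 1 - 0.436z + 0.244z^2.
Invertibility requires all roots to lie outside the unit circle, i.e. |z| > 1 for every root.
Set 1 + (-0.436) z + (0.244) z^2 = 0, i.e. a z^2 + b z + c = 0 with a = 0.244, b = -0.436, c = 1.
Discriminant D = b^2 - 4ac = (-0.436)^2 - 4*(0.244)*1 = 0.190096 - (0.976) = -0.785904.
D < 0, so the roots are the complex-conjugate pair z = (-b +/- i sqrt(-D)) / (2a) = 0.8934 +/- 1.8166i.
For a conjugate pair |z|^2 = z * conj(z) = (product of roots) = c/a = 1/(0.244) = 4.098361, so |z| = sqrt(4.098361) = 2.0244 for both roots.
Moduli of all roots: 2.0244, 2.0244.
All moduli strictly greater than 1? Yes.
Verdict: Invertible.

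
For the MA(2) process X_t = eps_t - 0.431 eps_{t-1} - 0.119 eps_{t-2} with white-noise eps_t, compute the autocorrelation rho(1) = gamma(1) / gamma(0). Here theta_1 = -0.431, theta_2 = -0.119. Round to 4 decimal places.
\rho(1) = -0.3164

For an MA(q) process with theta_0 = 1, the autocovariance is
  gamma(k) = sigma^2 * sum_{i=0..q-k} theta_i * theta_{i+k},
and rho(k) = gamma(k) / gamma(0). Sigma^2 cancels.
  numerator   = (1)*(-0.431) + (-0.431)*(-0.119) = -0.379711.
  denominator = (1)^2 + (-0.431)^2 + (-0.119)^2 = 1.199922.
  rho(1) = -0.379711 / 1.199922 = -0.3164.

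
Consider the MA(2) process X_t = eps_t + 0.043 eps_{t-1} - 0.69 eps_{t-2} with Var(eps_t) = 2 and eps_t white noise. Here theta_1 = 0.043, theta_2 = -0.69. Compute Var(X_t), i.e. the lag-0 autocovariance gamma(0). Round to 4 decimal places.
\gamma(0) = 2.9559

For an MA(q) process X_t = eps_t + sum_i theta_i eps_{t-i} with
Var(eps_t) = sigma^2, the variance is
  gamma(0) = sigma^2 * (1 + sum_i theta_i^2).
  sum_i theta_i^2 = (0.043)^2 + (-0.69)^2 = 0.001849 + 0.4761 = 0.477949.
  gamma(0) = 2 * (1 + 0.477949) = 2 * 1.477949 = 2.955898, which rounds to 2.9559.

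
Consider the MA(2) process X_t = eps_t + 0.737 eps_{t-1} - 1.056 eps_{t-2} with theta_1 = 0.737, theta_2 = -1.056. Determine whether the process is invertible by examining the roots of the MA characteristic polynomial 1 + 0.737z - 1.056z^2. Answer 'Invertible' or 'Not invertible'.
\text{Not invertible}

The MA(q) characteristic polynomial is P(z) = 1 + 0.737z - 1.056z^2.
Invertibility requires all roots to lie outside the unit circle, i.e. |z| > 1 for every root.
Set 1 + (0.737) z + (-1.056) z^2 = 0, i.e. a z^2 + b z + c = 0 with a = -1.056, b = 0.737, c = 1.
Discriminant D = b^2 - 4ac = (0.737)^2 - 4*(-1.056)*1 = 0.543169 - (-4.224) = 4.767169.
D >= 0, so the roots are real: z = (-b +/- sqrt(D)) / (2a) = (-0.737 +/- 2.183385) / (-2.112).
  z_1 = (-0.737 + 2.183385) / (-2.112) = -0.6848,   |z_1| = 0.6848.
  z_2 = (-0.737 - 2.183385) / (-2.112) = 1.3828,   |z_2| = 1.3828.
Moduli of all roots: 0.6848, 1.3828.
All moduli strictly greater than 1? No.
Verdict: Not invertible.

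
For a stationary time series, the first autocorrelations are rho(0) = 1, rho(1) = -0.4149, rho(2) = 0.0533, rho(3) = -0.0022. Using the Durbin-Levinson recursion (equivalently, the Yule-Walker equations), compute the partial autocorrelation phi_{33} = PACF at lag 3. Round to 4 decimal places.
\phi_{33} = -0.0450

The PACF at lag k is phi_{kk}, the last component of the solution
to the Yule-Walker system G_k phi = r_k where
  (G_k)_{ij} = rho(|i - j|), (r_k)_i = rho(i), i,j = 1..k.
Equivalently, Durbin-Levinson gives phi_{kk} iteratively:
  phi_{11} = rho(1)
  phi_{kk} = [rho(k) - sum_{j=1..k-1} phi_{k-1,j} rho(k-j)]
            / [1 - sum_{j=1..k-1} phi_{k-1,j} rho(j)],
  phi_{k,j} = phi_{k-1,j} - phi_{kk} phi_{k-1,k-j},  j = 1..k-1.
Step k = 1:
  phi_11 = rho(1) = -0.4149.
Step k = 2:
  phi_22 = [rho(2) - phi_11 rho(1)] / [1 - phi_11 rho(1)] = [0.0533 - (-0.4149)(-0.4149)] / [1 - (-0.4149)(-0.4149)]
         = -0.11884201 / 0.82785799 = -0.143554.
  Update: phi_21 = phi_11 - phi_22 phi_11 = -0.4149 - (-0.143554)(-0.4149) = -0.47446.
Step k = 3:
  phi_33 = [rho(3) - phi_21 rho(2) - phi_22 rho(1)] / [1 - phi_21 rho(1) - phi_22 rho(2)]
    numerator   = -0.0022 - (-0.47446)(0.0533) - (-0.143554)(-0.4149) = -0.03647166
    denominator = 1 - (-0.47446)(-0.4149) - (-0.143554)(0.0533) = 0.81079779
  phi_33 = -0.03647166 / 0.81079779 = -0.045.
Therefore phi_{33} = -0.0450.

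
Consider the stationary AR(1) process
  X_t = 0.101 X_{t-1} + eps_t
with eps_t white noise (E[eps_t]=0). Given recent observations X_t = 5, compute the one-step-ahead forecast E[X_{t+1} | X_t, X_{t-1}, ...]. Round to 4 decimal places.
E[X_{t+1} \mid \mathcal F_t] = 0.5050

For an AR(p) model X_t = c + sum_i phi_i X_{t-i} + eps_t, the
one-step-ahead conditional mean is
  E[X_{t+1} | X_t, ...] = c + sum_i phi_i X_{t+1-i}.
Substitute known values:
  E[X_{t+1} | ...] = (0.101) * (5)
                   = 0.5050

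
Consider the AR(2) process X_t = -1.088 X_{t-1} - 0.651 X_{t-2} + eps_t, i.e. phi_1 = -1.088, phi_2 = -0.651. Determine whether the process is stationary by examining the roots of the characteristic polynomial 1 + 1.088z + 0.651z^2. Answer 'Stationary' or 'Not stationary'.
\text{Stationary}

The AR(p) characteristic polynomial is P(z) = 1 + 1.088z + 0.651z^2.
Stationarity requires all roots to lie outside the unit circle, i.e. |z| > 1 for every root.
Set 1 + (1.088) z + (0.651) z^2 = 0, i.e. a z^2 + b z + c = 0 with a = 0.651, b = 1.088, c = 1.
Discriminant D = b^2 - 4ac = (1.088)^2 - 4*(0.651)*1 = 1.183744 - (2.604) = -1.420256.
D < 0, so the roots are the complex-conjugate pair z = (-b +/- i sqrt(-D)) / (2a) = -0.8356 +/- 0.9153i.
For a conjugate pair |z|^2 = z * conj(z) = (product of roots) = c/a = 1/(0.651) = 1.536098, so |z| = sqrt(1.536098) = 1.2394 for both roots.
Moduli of all roots: 1.2394, 1.2394.
All moduli strictly greater than 1? Yes.
Verdict: Stationary.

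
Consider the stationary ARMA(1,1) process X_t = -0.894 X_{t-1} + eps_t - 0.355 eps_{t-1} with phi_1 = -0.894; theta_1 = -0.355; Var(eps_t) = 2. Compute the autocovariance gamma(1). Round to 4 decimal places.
\gamma(1) = -16.3913

Multiply the model equation by X_{t-k} and take expectations. With theta_0 = psi_0 = 1 and psi_j the MA(infinity) weights, this gives
  gamma(k) - sum_i phi_i gamma(k-i) = c_k,
  c_k = sigma^2 * sum_{j=k..q} theta_j psi_{j-k}   (c_k = 0 for k > q),
using gamma(-m) = gamma(m).
psi-weights needed (psi_j = theta_j + sum_i phi_i psi_{j-i}):
  psi_1 = theta_1 + phi_1 = -0.355 + (-0.894) = -1.249
Right-hand sides:
  c_0 = sigma^2 (1 + theta_1 psi_1) = 2 * (1 + (-0.355)(-1.249)) = 2 * 1.443395 = 2.88679
  c_1 = sigma^2 theta_1 = 2 * (-0.355) = -0.71
  c_2 = 0
Equations for k = 0 and k = 1 (AR order 1):
  gamma(0) = phi_1 gamma(1) + c_0
  gamma(1) = phi_1 gamma(0) + c_1
Substituting the second into the first: gamma(0) (1 - phi_1^2) = c_0 + phi_1 c_1, so
  gamma(0) = (c_0 + phi_1 c_1) / (1 - phi_1^2) = (2.88679 + (-0.894)(-0.71)) / (1 - (-0.894)^2) = 3.52153 / 0.200764 = 17.540645.
  gamma(1) = phi_1 gamma(0) + c_1 = (-0.894)(17.540645) + (-0.71) = -16.391336.
Therefore gamma(1) = -16.3913 (to 4 decimal places).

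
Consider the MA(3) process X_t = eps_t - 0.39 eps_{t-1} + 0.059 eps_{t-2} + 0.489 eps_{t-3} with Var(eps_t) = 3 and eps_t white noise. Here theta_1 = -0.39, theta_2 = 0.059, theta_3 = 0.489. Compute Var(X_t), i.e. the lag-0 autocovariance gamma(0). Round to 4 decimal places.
\gamma(0) = 4.1841

For an MA(q) process X_t = eps_t + sum_i theta_i eps_{t-i} with
Var(eps_t) = sigma^2, the variance is
  gamma(0) = sigma^2 * (1 + sum_i theta_i^2).
  sum_i theta_i^2 = (-0.39)^2 + (0.059)^2 + (0.489)^2 = 0.1521 + 0.003481 + 0.239121 = 0.394702.
  gamma(0) = 3 * (1 + 0.394702) = 3 * 1.394702 = 4.184106, which rounds to 4.1841.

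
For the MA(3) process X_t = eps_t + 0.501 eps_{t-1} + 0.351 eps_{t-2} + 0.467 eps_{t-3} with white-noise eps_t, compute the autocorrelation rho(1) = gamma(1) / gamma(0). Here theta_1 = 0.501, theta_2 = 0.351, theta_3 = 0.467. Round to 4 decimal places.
\rho(1) = 0.5280

For an MA(q) process with theta_0 = 1, the autocovariance is
  gamma(k) = sigma^2 * sum_{i=0..q-k} theta_i * theta_{i+k},
and rho(k) = gamma(k) / gamma(0). Sigma^2 cancels.
  numerator   = (1)*(0.501) + (0.501)*(0.351) + (0.351)*(0.467) = 0.840768.
  denominator = (1)^2 + (0.501)^2 + (0.351)^2 + (0.467)^2 = 1.592291.
  rho(1) = 0.840768 / 1.592291 = 0.5280.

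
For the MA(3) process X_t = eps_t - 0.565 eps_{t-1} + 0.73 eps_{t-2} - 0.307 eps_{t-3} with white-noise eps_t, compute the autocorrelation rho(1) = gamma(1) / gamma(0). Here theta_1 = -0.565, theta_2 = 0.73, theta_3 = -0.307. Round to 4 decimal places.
\rho(1) = -0.6173

For an MA(q) process with theta_0 = 1, the autocovariance is
  gamma(k) = sigma^2 * sum_{i=0..q-k} theta_i * theta_{i+k},
and rho(k) = gamma(k) / gamma(0). Sigma^2 cancels.
  numerator   = (1)*(-0.565) + (-0.565)*(0.73) + (0.73)*(-0.307) = -1.20156.
  denominator = (1)^2 + (-0.565)^2 + (0.73)^2 + (-0.307)^2 = 1.946374.
  rho(1) = -1.20156 / 1.946374 = -0.6173.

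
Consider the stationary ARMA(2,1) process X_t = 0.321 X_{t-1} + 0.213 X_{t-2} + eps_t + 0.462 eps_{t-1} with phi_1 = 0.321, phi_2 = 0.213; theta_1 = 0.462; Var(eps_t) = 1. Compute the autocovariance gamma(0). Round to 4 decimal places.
\gamma(0) = 1.9984

Multiply the model equation by X_{t-k} and take expectations. With theta_0 = psi_0 = 1 and psi_j the MA(infinity) weights, this gives
  gamma(k) - sum_i phi_i gamma(k-i) = c_k,
  c_k = sigma^2 * sum_{j=k..q} theta_j psi_{j-k}   (c_k = 0 for k > q),
using gamma(-m) = gamma(m).
psi-weights needed (psi_j = theta_j + sum_i phi_i psi_{j-i}):
  psi_1 = theta_1 + phi_1 = 0.462 + (0.321) = 0.783
Right-hand sides:
  c_0 = sigma^2 (1 + theta_1 psi_1) = 1 * (1 + (0.462)(0.783)) = 1 * 1.361746 = 1.361746
  c_1 = sigma^2 theta_1 = 1 * (0.462) = 0.462
  c_2 = 0
Equations for k = 0, 1, 2 (AR order 2, c_2 = 0):
  (E0) gamma(0) = phi_1 gamma(1) + phi_2 gamma(2) + c_0
  (E1) gamma(1) = phi_1 gamma(0) + phi_2 gamma(1) + c_1
  (E2) gamma(2) = phi_1 gamma(1) + phi_2 gamma(0)
From (E1): gamma(1) = A gamma(0) + B with
  A = phi_1 / (1 - phi_2) = 0.321 / 0.787 = 0.407878,   B = c_1 / (1 - phi_2) = 0.462 / 0.787 = 0.587039.
Insert (E2) into (E0): gamma(0) (1 - phi_2^2) = phi_1 (1 + phi_2) gamma(1) + c_0.
  phi_1 (1 + phi_2) = (0.321)(1.213) = 0.389373,   1 - phi_2^2 = 0.954631.
Replace gamma(1) by A gamma(0) + B and collect gamma(0):
  gamma(0) [0.954631 - (0.389373)(0.407878)] = (0.389373)(0.587039) + 1.361746
  gamma(0) * 0.795814 = 1.590323
  gamma(0) = 1.590323 / 0.795814 = 1.99836.
Therefore gamma(0) = 1.9984 (to 4 decimal places).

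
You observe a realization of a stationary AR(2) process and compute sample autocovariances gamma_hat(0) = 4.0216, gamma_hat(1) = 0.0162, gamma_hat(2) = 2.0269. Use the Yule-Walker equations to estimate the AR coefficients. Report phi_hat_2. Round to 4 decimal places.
\hat\phi_{2} = 0.5040

The Yule-Walker equations for an AR(p) process read, in matrix form,
  Gamma_p phi = r_p,   with   (Gamma_p)_{ij} = gamma(|i - j|),
                       (r_p)_i = gamma(i),   i,j = 1..p.
Substitute the sample gammas (Toeplitz matrix and right-hand side of size 2):
  Gamma_p = [[4.0216, 0.0162], [0.0162, 4.0216]]
  r_p     = [0.0162, 2.0269]
Written out:
  4.0216 phi_1 + 0.0162 phi_2 = 0.0162
  0.0162 phi_1 + 4.0216 phi_2 = 2.0269
Solve by Cramer's rule:
  det = gamma(0)^2 - gamma(1)^2 = (4.0216)^2 - (0.0162)^2 = 16.17326656 - 0.00026244 = 16.17300412
  phi_hat_1 = [gamma(1) gamma(0) - gamma(1) gamma(2)] / det = [(0.0162)(4.0216) - (0.0162)(2.0269)] / 16.17300412 = 0.03231414 / 16.17300412 = 0.002
  phi_hat_2 = [gamma(0) gamma(2) - gamma(1)^2] / det = [(4.0216)(2.0269) - (0.0162)^2] / 16.17300412 = 8.1511186 / 16.17300412 = 0.504
So phi_hat = [0.0020, 0.5040].
Therefore phi_hat_2 = 0.5040.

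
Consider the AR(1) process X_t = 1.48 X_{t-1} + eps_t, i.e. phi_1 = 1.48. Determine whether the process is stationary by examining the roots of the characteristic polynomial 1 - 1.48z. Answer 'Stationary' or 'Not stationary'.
\text{Not stationary}

The AR(p) characteristic polynomial is P(z) = 1 - 1.48z.
Stationarity requires all roots to lie outside the unit circle, i.e. |z| > 1 for every root.
This is linear in z: 1 + (-1.48) z = 0  =>  z = -1/(-1.48) = 0.675676,  |z| = 0.675676.
Moduli of all roots: 0.6757.
All moduli strictly greater than 1? No.
Verdict: Not stationary.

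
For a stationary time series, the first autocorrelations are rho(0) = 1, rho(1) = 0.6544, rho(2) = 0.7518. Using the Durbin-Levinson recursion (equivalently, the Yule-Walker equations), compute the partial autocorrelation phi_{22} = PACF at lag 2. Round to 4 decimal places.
\phi_{22} = 0.5659

The PACF at lag k is phi_{kk}, the last component of the solution
to the Yule-Walker system G_k phi = r_k where
  (G_k)_{ij} = rho(|i - j|), (r_k)_i = rho(i), i,j = 1..k.
Equivalently, Durbin-Levinson gives phi_{kk} iteratively:
  phi_{11} = rho(1)
  phi_{kk} = [rho(k) - sum_{j=1..k-1} phi_{k-1,j} rho(k-j)]
            / [1 - sum_{j=1..k-1} phi_{k-1,j} rho(j)],
  phi_{k,j} = phi_{k-1,j} - phi_{kk} phi_{k-1,k-j},  j = 1..k-1.
Step k = 1:
  phi_11 = rho(1) = 0.6544.
Step k = 2:
  phi_22 = [rho(2) - phi_11 rho(1)] / [1 - phi_11 rho(1)] = [0.7518 - (0.6544)(0.6544)] / [1 - (0.6544)(0.6544)]
         = 0.32356064 / 0.57176064 = 0.5659.
Therefore phi_{22} = 0.5659.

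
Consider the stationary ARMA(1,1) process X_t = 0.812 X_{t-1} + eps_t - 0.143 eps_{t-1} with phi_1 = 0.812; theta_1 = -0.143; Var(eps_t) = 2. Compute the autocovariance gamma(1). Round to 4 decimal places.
\gamma(1) = 3.4716

Multiply the model equation by X_{t-k} and take expectations. With theta_0 = psi_0 = 1 and psi_j the MA(infinity) weights, this gives
  gamma(k) - sum_i phi_i gamma(k-i) = c_k,
  c_k = sigma^2 * sum_{j=k..q} theta_j psi_{j-k}   (c_k = 0 for k > q),
using gamma(-m) = gamma(m).
psi-weights needed (psi_j = theta_j + sum_i phi_i psi_{j-i}):
  psi_1 = theta_1 + phi_1 = -0.143 + (0.812) = 0.669
Right-hand sides:
  c_0 = sigma^2 (1 + theta_1 psi_1) = 2 * (1 + (-0.143)(0.669)) = 2 * 0.904333 = 1.808666
  c_1 = sigma^2 theta_1 = 2 * (-0.143) = -0.286
  c_2 = 0
Equations for k = 0 and k = 1 (AR order 1):
  gamma(0) = phi_1 gamma(1) + c_0
  gamma(1) = phi_1 gamma(0) + c_1
Substituting the second into the first: gamma(0) (1 - phi_1^2) = c_0 + phi_1 c_1, so
  gamma(0) = (c_0 + phi_1 c_1) / (1 - phi_1^2) = (1.808666 + (0.812)(-0.286)) / (1 - (0.812)^2) = 1.576434 / 0.340656 = 4.627642.
  gamma(1) = phi_1 gamma(0) + c_1 = (0.812)(4.627642) + (-0.286) = 3.471645.
Therefore gamma(1) = 3.4716 (to 4 decimal places).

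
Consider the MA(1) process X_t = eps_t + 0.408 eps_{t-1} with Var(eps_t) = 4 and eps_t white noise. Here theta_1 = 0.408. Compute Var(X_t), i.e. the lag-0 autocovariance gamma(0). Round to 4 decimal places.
\gamma(0) = 4.6659

For an MA(q) process X_t = eps_t + sum_i theta_i eps_{t-i} with
Var(eps_t) = sigma^2, the variance is
  gamma(0) = sigma^2 * (1 + sum_i theta_i^2).
  sum_i theta_i^2 = (0.408)^2 = 0.166464.
  gamma(0) = 4 * (1 + 0.166464) = 4 * 1.166464 = 4.665856, which rounds to 4.6659.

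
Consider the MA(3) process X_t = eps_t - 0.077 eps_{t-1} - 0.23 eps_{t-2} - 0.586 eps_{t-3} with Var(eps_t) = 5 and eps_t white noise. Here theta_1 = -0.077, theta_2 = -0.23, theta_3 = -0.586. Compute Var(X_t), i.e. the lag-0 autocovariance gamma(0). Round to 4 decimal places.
\gamma(0) = 7.0111

For an MA(q) process X_t = eps_t + sum_i theta_i eps_{t-i} with
Var(eps_t) = sigma^2, the variance is
  gamma(0) = sigma^2 * (1 + sum_i theta_i^2).
  sum_i theta_i^2 = (-0.077)^2 + (-0.23)^2 + (-0.586)^2 = 0.005929 + 0.0529 + 0.343396 = 0.402225.
  gamma(0) = 5 * (1 + 0.402225) = 5 * 1.402225 = 7.011125, which rounds to 7.0111.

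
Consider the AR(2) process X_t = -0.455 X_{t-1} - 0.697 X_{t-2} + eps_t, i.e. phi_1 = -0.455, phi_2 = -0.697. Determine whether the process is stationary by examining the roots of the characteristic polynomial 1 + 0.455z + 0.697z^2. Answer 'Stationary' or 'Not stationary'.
\text{Stationary}

The AR(p) characteristic polynomial is P(z) = 1 + 0.455z + 0.697z^2.
Stationarity requires all roots to lie outside the unit circle, i.e. |z| > 1 for every root.
Set 1 + (0.455) z + (0.697) z^2 = 0, i.e. a z^2 + b z + c = 0 with a = 0.697, b = 0.455, c = 1.
Discriminant D = b^2 - 4ac = (0.455)^2 - 4*(0.697)*1 = 0.207025 - (2.788) = -2.580975.
D < 0, so the roots are the complex-conjugate pair z = (-b +/- i sqrt(-D)) / (2a) = -0.3264 +/- 1.1525i.
For a conjugate pair |z|^2 = z * conj(z) = (product of roots) = c/a = 1/(0.697) = 1.43472, so |z| = sqrt(1.43472) = 1.1978 for both roots.
Moduli of all roots: 1.1978, 1.1978.
All moduli strictly greater than 1? Yes.
Verdict: Stationary.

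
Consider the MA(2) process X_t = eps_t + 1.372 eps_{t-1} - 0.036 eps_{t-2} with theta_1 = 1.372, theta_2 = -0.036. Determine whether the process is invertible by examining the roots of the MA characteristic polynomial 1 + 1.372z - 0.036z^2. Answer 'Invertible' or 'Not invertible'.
\text{Not invertible}

The MA(q) characteristic polynomial is P(z) = 1 + 1.372z - 0.036z^2.
Invertibility requires all roots to lie outside the unit circle, i.e. |z| > 1 for every root.
Set 1 + (1.372) z + (-0.036) z^2 = 0, i.e. a z^2 + b z + c = 0 with a = -0.036, b = 1.372, c = 1.
Discriminant D = b^2 - 4ac = (1.372)^2 - 4*(-0.036)*1 = 1.882384 - (-0.144) = 2.026384.
D >= 0, so the roots are real: z = (-b +/- sqrt(D)) / (2a) = (-1.372 +/- 1.423511) / (-0.072).
  z_1 = (-1.372 + 1.423511) / (-0.072) = -0.7154,   |z_1| = 0.7154.
  z_2 = (-1.372 - 1.423511) / (-0.072) = 38.8265,   |z_2| = 38.8265.
Moduli of all roots: 0.7154, 38.8265.
All moduli strictly greater than 1? No.
Verdict: Not invertible.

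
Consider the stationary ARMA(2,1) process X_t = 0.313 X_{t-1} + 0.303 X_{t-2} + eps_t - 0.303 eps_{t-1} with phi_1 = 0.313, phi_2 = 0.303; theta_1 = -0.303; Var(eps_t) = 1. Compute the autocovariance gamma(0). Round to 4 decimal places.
\gamma(0) = 1.1305

Multiply the model equation by X_{t-k} and take expectations. With theta_0 = psi_0 = 1 and psi_j the MA(infinity) weights, this gives
  gamma(k) - sum_i phi_i gamma(k-i) = c_k,
  c_k = sigma^2 * sum_{j=k..q} theta_j psi_{j-k}   (c_k = 0 for k > q),
using gamma(-m) = gamma(m).
psi-weights needed (psi_j = theta_j + sum_i phi_i psi_{j-i}):
  psi_1 = theta_1 + phi_1 = -0.303 + (0.313) = 0.01
Right-hand sides:
  c_0 = sigma^2 (1 + theta_1 psi_1) = 1 * (1 + (-0.303)(0.01)) = 1 * 0.99697 = 0.99697
  c_1 = sigma^2 theta_1 = 1 * (-0.303) = -0.303
  c_2 = 0
Equations for k = 0, 1, 2 (AR order 2, c_2 = 0):
  (E0) gamma(0) = phi_1 gamma(1) + phi_2 gamma(2) + c_0
  (E1) gamma(1) = phi_1 gamma(0) + phi_2 gamma(1) + c_1
  (E2) gamma(2) = phi_1 gamma(1) + phi_2 gamma(0)
From (E1): gamma(1) = A gamma(0) + B with
  A = phi_1 / (1 - phi_2) = 0.313 / 0.697 = 0.449067,   B = c_1 / (1 - phi_2) = -0.303 / 0.697 = -0.43472.
Insert (E2) into (E0): gamma(0) (1 - phi_2^2) = phi_1 (1 + phi_2) gamma(1) + c_0.
  phi_1 (1 + phi_2) = (0.313)(1.303) = 0.407839,   1 - phi_2^2 = 0.908191.
Replace gamma(1) by A gamma(0) + B and collect gamma(0):
  gamma(0) [0.908191 - (0.407839)(0.449067)] = (0.407839)(-0.43472) + 0.99697
  gamma(0) * 0.725044 = 0.819674
  gamma(0) = 0.819674 / 0.725044 = 1.130517.
Therefore gamma(0) = 1.1305 (to 4 decimal places).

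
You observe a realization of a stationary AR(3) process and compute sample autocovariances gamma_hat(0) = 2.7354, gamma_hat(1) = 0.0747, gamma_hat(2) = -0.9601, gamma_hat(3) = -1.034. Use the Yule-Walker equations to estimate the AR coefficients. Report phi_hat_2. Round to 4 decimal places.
\hat\phi_{2} = -0.3370

The Yule-Walker equations for an AR(p) process read, in matrix form,
  Gamma_p phi = r_p,   with   (Gamma_p)_{ij} = gamma(|i - j|),
                       (r_p)_i = gamma(i),   i,j = 1..p.
Substitute the sample gammas (Toeplitz matrix and right-hand side of size 3):
  Gamma_p = [[2.7354, 0.0747, -0.9601], [0.0747, 2.7354, 0.0747], [-0.9601, 0.0747, 2.7354]]
  r_p     = [0.0747, -0.9601, -1.034]
Written out (R1..R3):
  (R1) 2.7354 phi_1 + 0.0747 phi_2 - 0.9601 phi_3 = 0.0747
  (R2) 0.0747 phi_1 + 2.7354 phi_2 + 0.0747 phi_3 = -0.9601
  (R3) -0.9601 phi_1 + 0.0747 phi_2 + 2.7354 phi_3 = -1.034
Gaussian elimination:
  R2 <- R2 - (0.0747/2.7354) R1 = R2 - (0.027309) R1:  2.73336 phi_2 + 0.100919 phi_3 = -0.96214
  R3 <- R3 - (-0.9601/2.7354) R1 = R3 - (-0.350991) R1:  0.100919 phi_2 + 2.398414 phi_3 = -1.007781
  R3 <- R3 - (0.100919/2.73336) R2 = R3 - (0.036921) R2:  2.394688 phi_3 = -0.972258
Back-substitution:
  phi_hat_3 = -0.972258 / 2.394688 = -0.406006
  phi_hat_2 = (-0.96214 - (0.100919)(-0.406006)) / 2.73336 = -0.337009
  phi_hat_1 = (0.0747 - (0.0747)(-0.337009) - (-0.9601)(-0.406006)) / 2.7354 = -0.105992
So phi_hat = [-0.1060, -0.3370, -0.4060].
Therefore phi_hat_2 = -0.3370.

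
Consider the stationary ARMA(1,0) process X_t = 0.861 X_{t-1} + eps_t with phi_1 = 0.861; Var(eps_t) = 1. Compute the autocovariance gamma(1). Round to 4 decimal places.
\gamma(1) = 3.3284

Multiply the model equation by X_{t-k} and take expectations. With theta_0 = psi_0 = 1 and psi_j the MA(infinity) weights, this gives
  gamma(k) - sum_i phi_i gamma(k-i) = c_k,
  c_k = sigma^2 * sum_{j=k..q} theta_j psi_{j-k}   (c_k = 0 for k > q),
using gamma(-m) = gamma(m).
Pure AR (q = 0): c_0 = sigma^2 = 1, c_k = 0 for k >= 1.
Equations for k = 0 and k = 1 (AR order 1):
  gamma(0) = phi_1 gamma(1) + c_0
  gamma(1) = phi_1 gamma(0) + c_1
Substituting the second into the first: gamma(0) (1 - phi_1^2) = c_0 + phi_1 c_1, so
  gamma(0) = c_0 / (1 - phi_1^2) = 1 / (1 - (0.861)^2) = 1 / 0.258679 = 3.865795.
  gamma(1) = phi_1 gamma(0) = (0.861)(3.865795) = 3.32845.
Therefore gamma(1) = 3.3284 (to 4 decimal places).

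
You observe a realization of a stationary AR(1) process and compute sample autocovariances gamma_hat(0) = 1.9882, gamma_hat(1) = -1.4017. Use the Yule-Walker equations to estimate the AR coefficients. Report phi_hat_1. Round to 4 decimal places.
\hat\phi_{1} = -0.7050

The Yule-Walker equations for an AR(p) process read, in matrix form,
  Gamma_p phi = r_p,   with   (Gamma_p)_{ij} = gamma(|i - j|),
                       (r_p)_i = gamma(i),   i,j = 1..p.
Substitute the sample gammas (Toeplitz matrix and right-hand side of size 1):
  Gamma_p = [[1.9882]]
  r_p     = [-1.4017]
With p = 1 this is the single equation gamma(0) phi_1 = gamma(1):
  phi_hat_1 = gamma(1) / gamma(0) = -1.4017 / 1.9882 = -0.7050.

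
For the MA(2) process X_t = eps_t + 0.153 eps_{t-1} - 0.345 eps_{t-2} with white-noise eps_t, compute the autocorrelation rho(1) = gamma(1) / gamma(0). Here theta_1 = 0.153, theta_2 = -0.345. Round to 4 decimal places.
\rho(1) = 0.0877

For an MA(q) process with theta_0 = 1, the autocovariance is
  gamma(k) = sigma^2 * sum_{i=0..q-k} theta_i * theta_{i+k},
and rho(k) = gamma(k) / gamma(0). Sigma^2 cancels.
  numerator   = (1)*(0.153) + (0.153)*(-0.345) = 0.100215.
  denominator = (1)^2 + (0.153)^2 + (-0.345)^2 = 1.142434.
  rho(1) = 0.100215 / 1.142434 = 0.0877.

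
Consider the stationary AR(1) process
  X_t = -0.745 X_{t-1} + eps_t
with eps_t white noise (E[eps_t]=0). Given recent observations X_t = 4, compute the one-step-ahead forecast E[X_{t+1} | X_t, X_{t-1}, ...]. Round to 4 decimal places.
E[X_{t+1} \mid \mathcal F_t] = -2.9800

For an AR(p) model X_t = c + sum_i phi_i X_{t-i} + eps_t, the
one-step-ahead conditional mean is
  E[X_{t+1} | X_t, ...] = c + sum_i phi_i X_{t+1-i}.
Substitute known values:
  E[X_{t+1} | ...] = (-0.745) * (4)
                   = -2.9800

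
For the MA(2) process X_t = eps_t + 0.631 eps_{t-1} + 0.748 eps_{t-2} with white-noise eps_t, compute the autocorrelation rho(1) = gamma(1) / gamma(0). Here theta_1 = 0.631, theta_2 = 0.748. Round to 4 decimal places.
\rho(1) = 0.5634

For an MA(q) process with theta_0 = 1, the autocovariance is
  gamma(k) = sigma^2 * sum_{i=0..q-k} theta_i * theta_{i+k},
and rho(k) = gamma(k) / gamma(0). Sigma^2 cancels.
  numerator   = (1)*(0.631) + (0.631)*(0.748) = 1.102988.
  denominator = (1)^2 + (0.631)^2 + (0.748)^2 = 1.957665.
  rho(1) = 1.102988 / 1.957665 = 0.5634.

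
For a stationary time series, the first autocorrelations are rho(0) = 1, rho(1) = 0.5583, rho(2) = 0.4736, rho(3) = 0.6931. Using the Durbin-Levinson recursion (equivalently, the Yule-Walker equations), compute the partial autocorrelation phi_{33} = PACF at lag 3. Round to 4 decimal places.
\phi_{33} = 0.5530

The PACF at lag k is phi_{kk}, the last component of the solution
to the Yule-Walker system G_k phi = r_k where
  (G_k)_{ij} = rho(|i - j|), (r_k)_i = rho(i), i,j = 1..k.
Equivalently, Durbin-Levinson gives phi_{kk} iteratively:
  phi_{11} = rho(1)
  phi_{kk} = [rho(k) - sum_{j=1..k-1} phi_{k-1,j} rho(k-j)]
            / [1 - sum_{j=1..k-1} phi_{k-1,j} rho(j)],
  phi_{k,j} = phi_{k-1,j} - phi_{kk} phi_{k-1,k-j},  j = 1..k-1.
Step k = 1:
  phi_11 = rho(1) = 0.5583.
Step k = 2:
  phi_22 = [rho(2) - phi_11 rho(1)] / [1 - phi_11 rho(1)] = [0.4736 - (0.5583)(0.5583)] / [1 - (0.5583)(0.5583)]
         = 0.16190111 / 0.68830111 = 0.235218.
  Update: phi_21 = phi_11 - phi_22 phi_11 = 0.5583 - (0.235218)(0.5583) = 0.426978.
Step k = 3:
  phi_33 = [rho(3) - phi_21 rho(2) - phi_22 rho(1)] / [1 - phi_21 rho(1) - phi_22 rho(2)]
    numerator   = 0.6931 - (0.426978)(0.4736) - (0.235218)(0.5583) = 0.35956098
    denominator = 1 - (0.426978)(0.5583) - (0.235218)(0.4736) = 0.65021898
  phi_33 = 0.35956098 / 0.65021898 = 0.553.
Therefore phi_{33} = 0.5530.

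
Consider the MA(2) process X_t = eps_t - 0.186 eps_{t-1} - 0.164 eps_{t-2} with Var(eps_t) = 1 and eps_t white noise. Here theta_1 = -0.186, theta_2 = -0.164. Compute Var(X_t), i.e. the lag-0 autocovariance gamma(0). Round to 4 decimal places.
\gamma(0) = 1.0615

For an MA(q) process X_t = eps_t + sum_i theta_i eps_{t-i} with
Var(eps_t) = sigma^2, the variance is
  gamma(0) = sigma^2 * (1 + sum_i theta_i^2).
  sum_i theta_i^2 = (-0.186)^2 + (-0.164)^2 = 0.034596 + 0.026896 = 0.061492.
  gamma(0) = 1 * (1 + 0.061492) = 1 * 1.061492 = 1.061492, which rounds to 1.0615.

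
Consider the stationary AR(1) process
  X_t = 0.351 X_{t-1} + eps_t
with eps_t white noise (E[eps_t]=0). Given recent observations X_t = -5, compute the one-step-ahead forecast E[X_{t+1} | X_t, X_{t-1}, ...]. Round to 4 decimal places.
E[X_{t+1} \mid \mathcal F_t] = -1.7550

For an AR(p) model X_t = c + sum_i phi_i X_{t-i} + eps_t, the
one-step-ahead conditional mean is
  E[X_{t+1} | X_t, ...] = c + sum_i phi_i X_{t+1-i}.
Substitute known values:
  E[X_{t+1} | ...] = (0.351) * (-5)
                   = -1.7550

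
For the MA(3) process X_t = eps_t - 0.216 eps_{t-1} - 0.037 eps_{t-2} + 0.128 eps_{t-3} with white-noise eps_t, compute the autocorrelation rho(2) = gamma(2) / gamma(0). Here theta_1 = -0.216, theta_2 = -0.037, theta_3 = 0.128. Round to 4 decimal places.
\rho(2) = -0.0607

For an MA(q) process with theta_0 = 1, the autocovariance is
  gamma(k) = sigma^2 * sum_{i=0..q-k} theta_i * theta_{i+k},
and rho(k) = gamma(k) / gamma(0). Sigma^2 cancels.
  numerator   = (1)*(-0.037) + (-0.216)*(0.128) = -0.064648.
  denominator = (1)^2 + (-0.216)^2 + (-0.037)^2 + (0.128)^2 = 1.064409.
  rho(2) = -0.064648 / 1.064409 = -0.0607.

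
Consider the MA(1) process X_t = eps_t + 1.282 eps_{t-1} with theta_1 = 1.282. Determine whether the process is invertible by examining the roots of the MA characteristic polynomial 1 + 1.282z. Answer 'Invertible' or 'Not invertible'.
\text{Not invertible}

The MA(q) characteristic polynomial is P(z) = 1 + 1.282z.
Invertibility requires all roots to lie outside the unit circle, i.e. |z| > 1 for every root.
This is linear in z: 1 + (1.282) z = 0  =>  z = -1/(1.282) = -0.780031,  |z| = 0.780031.
Moduli of all roots: 0.7800.
All moduli strictly greater than 1? No.
Verdict: Not invertible.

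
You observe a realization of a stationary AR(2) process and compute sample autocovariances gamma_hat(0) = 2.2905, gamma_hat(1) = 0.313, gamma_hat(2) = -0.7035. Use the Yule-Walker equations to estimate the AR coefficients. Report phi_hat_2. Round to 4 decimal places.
\hat\phi_{2} = -0.3320

The Yule-Walker equations for an AR(p) process read, in matrix form,
  Gamma_p phi = r_p,   with   (Gamma_p)_{ij} = gamma(|i - j|),
                       (r_p)_i = gamma(i),   i,j = 1..p.
Substitute the sample gammas (Toeplitz matrix and right-hand side of size 2):
  Gamma_p = [[2.2905, 0.313], [0.313, 2.2905]]
  r_p     = [0.313, -0.7035]
Written out:
  2.2905 phi_1 + 0.313 phi_2 = 0.313
  0.313 phi_1 + 2.2905 phi_2 = -0.7035
Solve by Cramer's rule:
  det = gamma(0)^2 - gamma(1)^2 = (2.2905)^2 - (0.313)^2 = 5.24639025 - 0.097969 = 5.14842125
  phi_hat_1 = [gamma(1) gamma(0) - gamma(1) gamma(2)] / det = [(0.313)(2.2905) - (0.313)(-0.7035)] / 5.14842125 = 0.937122 / 5.14842125 = 0.182
  phi_hat_2 = [gamma(0) gamma(2) - gamma(1)^2] / det = [(2.2905)(-0.7035) - (0.313)^2] / 5.14842125 = -1.70933575 / 5.14842125 = -0.332
So phi_hat = [0.1820, -0.3320].
Therefore phi_hat_2 = -0.3320.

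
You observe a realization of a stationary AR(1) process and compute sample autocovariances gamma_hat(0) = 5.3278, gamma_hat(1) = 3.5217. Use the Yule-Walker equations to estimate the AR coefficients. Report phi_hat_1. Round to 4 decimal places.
\hat\phi_{1} = 0.6610

The Yule-Walker equations for an AR(p) process read, in matrix form,
  Gamma_p phi = r_p,   with   (Gamma_p)_{ij} = gamma(|i - j|),
                       (r_p)_i = gamma(i),   i,j = 1..p.
Substitute the sample gammas (Toeplitz matrix and right-hand side of size 1):
  Gamma_p = [[5.3278]]
  r_p     = [3.5217]
With p = 1 this is the single equation gamma(0) phi_1 = gamma(1):
  phi_hat_1 = gamma(1) / gamma(0) = 3.5217 / 5.3278 = 0.6610.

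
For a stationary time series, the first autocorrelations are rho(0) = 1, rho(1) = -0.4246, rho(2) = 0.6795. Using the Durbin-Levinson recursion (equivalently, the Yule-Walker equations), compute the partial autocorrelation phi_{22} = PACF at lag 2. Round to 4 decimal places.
\phi_{22} = 0.6090

The PACF at lag k is phi_{kk}, the last component of the solution
to the Yule-Walker system G_k phi = r_k where
  (G_k)_{ij} = rho(|i - j|), (r_k)_i = rho(i), i,j = 1..k.
Equivalently, Durbin-Levinson gives phi_{kk} iteratively:
  phi_{11} = rho(1)
  phi_{kk} = [rho(k) - sum_{j=1..k-1} phi_{k-1,j} rho(k-j)]
            / [1 - sum_{j=1..k-1} phi_{k-1,j} rho(j)],
  phi_{k,j} = phi_{k-1,j} - phi_{kk} phi_{k-1,k-j},  j = 1..k-1.
Step k = 1:
  phi_11 = rho(1) = -0.4246.
Step k = 2:
  phi_22 = [rho(2) - phi_11 rho(1)] / [1 - phi_11 rho(1)] = [0.6795 - (-0.4246)(-0.4246)] / [1 - (-0.4246)(-0.4246)]
         = 0.49921484 / 0.81971484 = 0.609.
Therefore phi_{22} = 0.6090.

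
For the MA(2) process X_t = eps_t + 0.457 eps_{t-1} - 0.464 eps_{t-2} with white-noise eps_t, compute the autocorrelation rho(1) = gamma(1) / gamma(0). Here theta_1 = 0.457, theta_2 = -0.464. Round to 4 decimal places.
\rho(1) = 0.1720

For an MA(q) process with theta_0 = 1, the autocovariance is
  gamma(k) = sigma^2 * sum_{i=0..q-k} theta_i * theta_{i+k},
and rho(k) = gamma(k) / gamma(0). Sigma^2 cancels.
  numerator   = (1)*(0.457) + (0.457)*(-0.464) = 0.244952.
  denominator = (1)^2 + (0.457)^2 + (-0.464)^2 = 1.424145.
  rho(1) = 0.244952 / 1.424145 = 0.1720.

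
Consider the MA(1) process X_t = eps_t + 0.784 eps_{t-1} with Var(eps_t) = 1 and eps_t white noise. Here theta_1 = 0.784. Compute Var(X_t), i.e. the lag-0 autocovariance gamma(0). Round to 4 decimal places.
\gamma(0) = 1.6147

For an MA(q) process X_t = eps_t + sum_i theta_i eps_{t-i} with
Var(eps_t) = sigma^2, the variance is
  gamma(0) = sigma^2 * (1 + sum_i theta_i^2).
  sum_i theta_i^2 = (0.784)^2 = 0.614656.
  gamma(0) = 1 * (1 + 0.614656) = 1 * 1.614656 = 1.614656, which rounds to 1.6147.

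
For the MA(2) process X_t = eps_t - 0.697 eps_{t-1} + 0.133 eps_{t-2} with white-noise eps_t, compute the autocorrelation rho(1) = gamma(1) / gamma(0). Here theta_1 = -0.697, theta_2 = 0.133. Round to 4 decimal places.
\rho(1) = -0.5252

For an MA(q) process with theta_0 = 1, the autocovariance is
  gamma(k) = sigma^2 * sum_{i=0..q-k} theta_i * theta_{i+k},
and rho(k) = gamma(k) / gamma(0). Sigma^2 cancels.
  numerator   = (1)*(-0.697) + (-0.697)*(0.133) = -0.789701.
  denominator = (1)^2 + (-0.697)^2 + (0.133)^2 = 1.503498.
  rho(1) = -0.789701 / 1.503498 = -0.5252.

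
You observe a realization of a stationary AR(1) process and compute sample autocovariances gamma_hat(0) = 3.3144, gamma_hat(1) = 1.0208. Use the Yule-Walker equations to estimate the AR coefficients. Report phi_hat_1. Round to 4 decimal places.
\hat\phi_{1} = 0.3080

The Yule-Walker equations for an AR(p) process read, in matrix form,
  Gamma_p phi = r_p,   with   (Gamma_p)_{ij} = gamma(|i - j|),
                       (r_p)_i = gamma(i),   i,j = 1..p.
Substitute the sample gammas (Toeplitz matrix and right-hand side of size 1):
  Gamma_p = [[3.3144]]
  r_p     = [1.0208]
With p = 1 this is the single equation gamma(0) phi_1 = gamma(1):
  phi_hat_1 = gamma(1) / gamma(0) = 1.0208 / 3.3144 = 0.3080.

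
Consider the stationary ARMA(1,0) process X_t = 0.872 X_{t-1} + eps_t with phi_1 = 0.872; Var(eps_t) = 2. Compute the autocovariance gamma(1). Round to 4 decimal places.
\gamma(1) = 7.2783

Multiply the model equation by X_{t-k} and take expectations. With theta_0 = psi_0 = 1 and psi_j the MA(infinity) weights, this gives
  gamma(k) - sum_i phi_i gamma(k-i) = c_k,
  c_k = sigma^2 * sum_{j=k..q} theta_j psi_{j-k}   (c_k = 0 for k > q),
using gamma(-m) = gamma(m).
Pure AR (q = 0): c_0 = sigma^2 = 2, c_k = 0 for k >= 1.
Equations for k = 0 and k = 1 (AR order 1):
  gamma(0) = phi_1 gamma(1) + c_0
  gamma(1) = phi_1 gamma(0) + c_1
Substituting the second into the first: gamma(0) (1 - phi_1^2) = c_0 + phi_1 c_1, so
  gamma(0) = c_0 / (1 - phi_1^2) = 2 / (1 - (0.872)^2) = 2 / 0.239616 = 8.346688.
  gamma(1) = phi_1 gamma(0) = (0.872)(8.346688) = 7.278312.
Therefore gamma(1) = 7.2783 (to 4 decimal places).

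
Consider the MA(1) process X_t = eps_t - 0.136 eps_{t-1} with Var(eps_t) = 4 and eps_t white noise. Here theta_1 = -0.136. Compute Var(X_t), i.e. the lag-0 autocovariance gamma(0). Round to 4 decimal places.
\gamma(0) = 4.0740

For an MA(q) process X_t = eps_t + sum_i theta_i eps_{t-i} with
Var(eps_t) = sigma^2, the variance is
  gamma(0) = sigma^2 * (1 + sum_i theta_i^2).
  sum_i theta_i^2 = (-0.136)^2 = 0.018496.
  gamma(0) = 4 * (1 + 0.018496) = 4 * 1.018496 = 4.073984, which rounds to 4.0740.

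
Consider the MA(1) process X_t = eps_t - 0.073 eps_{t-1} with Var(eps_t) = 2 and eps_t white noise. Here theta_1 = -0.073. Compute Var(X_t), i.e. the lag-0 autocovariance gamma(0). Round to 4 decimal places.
\gamma(0) = 2.0107

For an MA(q) process X_t = eps_t + sum_i theta_i eps_{t-i} with
Var(eps_t) = sigma^2, the variance is
  gamma(0) = sigma^2 * (1 + sum_i theta_i^2).
  sum_i theta_i^2 = (-0.073)^2 = 0.005329.
  gamma(0) = 2 * (1 + 0.005329) = 2 * 1.005329 = 2.010658, which rounds to 2.0107.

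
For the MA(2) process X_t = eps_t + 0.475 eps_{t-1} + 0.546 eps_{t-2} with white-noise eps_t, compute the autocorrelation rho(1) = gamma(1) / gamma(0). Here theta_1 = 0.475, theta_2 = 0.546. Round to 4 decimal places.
\rho(1) = 0.4819

For an MA(q) process with theta_0 = 1, the autocovariance is
  gamma(k) = sigma^2 * sum_{i=0..q-k} theta_i * theta_{i+k},
and rho(k) = gamma(k) / gamma(0). Sigma^2 cancels.
  numerator   = (1)*(0.475) + (0.475)*(0.546) = 0.73435.
  denominator = (1)^2 + (0.475)^2 + (0.546)^2 = 1.523741.
  rho(1) = 0.73435 / 1.523741 = 0.4819.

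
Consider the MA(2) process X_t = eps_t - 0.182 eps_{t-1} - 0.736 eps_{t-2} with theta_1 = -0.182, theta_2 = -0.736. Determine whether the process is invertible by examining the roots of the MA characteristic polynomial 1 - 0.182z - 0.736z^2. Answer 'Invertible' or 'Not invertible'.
\text{Invertible}

The MA(q) characteristic polynomial is P(z) = 1 - 0.182z - 0.736z^2.
Invertibility requires all roots to lie outside the unit circle, i.e. |z| > 1 for every root.
Set 1 + (-0.182) z + (-0.736) z^2 = 0, i.e. a z^2 + b z + c = 0 with a = -0.736, b = -0.182, c = 1.
Discriminant D = b^2 - 4ac = (-0.182)^2 - 4*(-0.736)*1 = 0.033124 - (-2.944) = 2.977124.
D >= 0, so the roots are real: z = (-b +/- sqrt(D)) / (2a) = (0.182 +/- 1.725434) / (-1.472).
  z_1 = (0.182 + 1.725434) / (-1.472) = -1.2958,   |z_1| = 1.2958.
  z_2 = (0.182 - 1.725434) / (-1.472) = 1.0485,   |z_2| = 1.0485.
Moduli of all roots: 1.2958, 1.0485.
All moduli strictly greater than 1? Yes.
Verdict: Invertible.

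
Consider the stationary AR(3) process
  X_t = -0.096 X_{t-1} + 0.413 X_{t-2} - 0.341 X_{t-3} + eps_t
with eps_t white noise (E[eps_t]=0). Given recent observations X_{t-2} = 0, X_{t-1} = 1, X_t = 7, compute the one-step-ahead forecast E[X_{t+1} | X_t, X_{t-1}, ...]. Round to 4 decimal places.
E[X_{t+1} \mid \mathcal F_t] = -0.2590

For an AR(p) model X_t = c + sum_i phi_i X_{t-i} + eps_t, the
one-step-ahead conditional mean is
  E[X_{t+1} | X_t, ...] = c + sum_i phi_i X_{t+1-i}.
Substitute known values:
  E[X_{t+1} | ...] = (-0.096) * (7) + (0.413) * (1) + (-0.341) * (0)
                   = -0.2590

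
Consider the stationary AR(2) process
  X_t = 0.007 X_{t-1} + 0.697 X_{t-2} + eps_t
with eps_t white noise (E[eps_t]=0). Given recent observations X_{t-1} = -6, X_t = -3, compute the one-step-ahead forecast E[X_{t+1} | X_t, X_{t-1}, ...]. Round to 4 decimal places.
E[X_{t+1} \mid \mathcal F_t] = -4.2030

For an AR(p) model X_t = c + sum_i phi_i X_{t-i} + eps_t, the
one-step-ahead conditional mean is
  E[X_{t+1} | X_t, ...] = c + sum_i phi_i X_{t+1-i}.
Substitute known values:
  E[X_{t+1} | ...] = (0.007) * (-3) + (0.697) * (-6)
                   = -4.2030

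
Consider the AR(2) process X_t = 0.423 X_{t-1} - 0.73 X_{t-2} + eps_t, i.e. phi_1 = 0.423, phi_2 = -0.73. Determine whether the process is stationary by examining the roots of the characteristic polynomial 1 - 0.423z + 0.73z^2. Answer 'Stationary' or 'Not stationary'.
\text{Stationary}

The AR(p) characteristic polynomial is P(z) = 1 - 0.423z + 0.73z^2.
Stationarity requires all roots to lie outside the unit circle, i.e. |z| > 1 for every root.
Set 1 + (-0.423) z + (0.73) z^2 = 0, i.e. a z^2 + b z + c = 0 with a = 0.73, b = -0.423, c = 1.
Discriminant D = b^2 - 4ac = (-0.423)^2 - 4*(0.73)*1 = 0.178929 - (2.92) = -2.741071.
D < 0, so the roots are the complex-conjugate pair z = (-b +/- i sqrt(-D)) / (2a) = 0.2897 +/- 1.134i.
For a conjugate pair |z|^2 = z * conj(z) = (product of roots) = c/a = 1/(0.73) = 1.369863, so |z| = sqrt(1.369863) = 1.1704 for both roots.
Moduli of all roots: 1.1704, 1.1704.
All moduli strictly greater than 1? Yes.
Verdict: Stationary.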